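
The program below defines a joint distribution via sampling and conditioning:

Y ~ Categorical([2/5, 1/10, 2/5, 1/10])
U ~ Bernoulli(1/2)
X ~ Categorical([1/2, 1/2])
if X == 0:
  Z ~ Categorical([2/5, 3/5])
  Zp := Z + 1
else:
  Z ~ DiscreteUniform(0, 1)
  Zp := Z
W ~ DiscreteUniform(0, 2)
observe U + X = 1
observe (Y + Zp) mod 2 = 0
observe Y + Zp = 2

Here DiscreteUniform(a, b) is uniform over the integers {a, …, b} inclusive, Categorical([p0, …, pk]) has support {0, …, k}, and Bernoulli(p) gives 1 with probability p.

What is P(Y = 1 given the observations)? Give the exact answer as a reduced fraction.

P(Y = 1 | obs) = 9/53

Enumerate traces; 12 have nonzero weight after conditioning:
  (Y=0, U=1, X=0, Z=1, W=0) weight 1/50
  (Y=0, U=1, X=0, Z=1, W=1) weight 1/50
  (Y=0, U=1, X=0, Z=1, W=2) weight 1/50
  (Y=1, U=0, X=1, Z=1, W=0) weight 1/240
  (Y=1, U=0, X=1, Z=1, W=1) weight 1/240
  (Y=1, U=0, X=1, Z=1, W=2) weight 1/240
  (Y=1, U=1, X=0, Z=0, W=0) weight 1/300
  (Y=1, U=1, X=0, Z=0, W=1) weight 1/300
  (Y=2, U=0, X=1, Z=0, W=0) weight 1/60
  … 3 more
Group by Y:
  weight(Y=0) = 3/50
  weight(Y=1) = 9/400
  weight(Y=2) = 1/20
Total weight = 3/50 + 9/400 + 1/20 = 53/400
P(Y=0 | obs) = 3/50 / 53/400 = 24/53
P(Y=1 | obs) = 9/400 / 53/400 = 9/53
P(Y=2 | obs) = 1/20 / 53/400 = 20/53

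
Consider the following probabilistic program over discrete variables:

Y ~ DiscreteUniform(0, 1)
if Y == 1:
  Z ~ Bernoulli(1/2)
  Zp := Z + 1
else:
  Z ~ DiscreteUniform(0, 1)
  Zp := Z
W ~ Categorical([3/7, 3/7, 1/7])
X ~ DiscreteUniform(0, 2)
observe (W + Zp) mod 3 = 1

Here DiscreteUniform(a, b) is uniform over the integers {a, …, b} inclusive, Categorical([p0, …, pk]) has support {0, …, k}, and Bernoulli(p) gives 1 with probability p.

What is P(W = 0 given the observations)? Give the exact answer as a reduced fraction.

Enumerate traces; 12 have nonzero weight after conditioning:
  (Y=0, Z=0, W=1, X=0) weight 1/28
  (Y=0, Z=0, W=1, X=1) weight 1/28
  (Y=0, Z=0, W=1, X=2) weight 1/28
  (Y=0, Z=1, W=0, X=0) weight 1/28
  (Y=0, Z=1, W=0, X=1) weight 1/28
  (Y=0, Z=1, W=0, X=2) weight 1/28
  (Y=1, Z=0, W=0, X=0) weight 1/28
  (Y=1, Z=0, W=0, X=1) weight 1/28
  (Y=1, Z=1, W=2, X=0) weight 1/84
  … 3 more
Group by W:
  weight(W=0) = 3/14
  weight(W=1) = 3/28
  weight(W=2) = 1/28
Total weight = 3/14 + 3/28 + 1/28 = 5/14
P(W=0 | obs) = 3/14 / 5/14 = 3/5
P(W=1 | obs) = 3/28 / 5/14 = 3/10
P(W=2 | obs) = 1/28 / 5/14 = 1/10

P(W = 0 | obs) = 3/5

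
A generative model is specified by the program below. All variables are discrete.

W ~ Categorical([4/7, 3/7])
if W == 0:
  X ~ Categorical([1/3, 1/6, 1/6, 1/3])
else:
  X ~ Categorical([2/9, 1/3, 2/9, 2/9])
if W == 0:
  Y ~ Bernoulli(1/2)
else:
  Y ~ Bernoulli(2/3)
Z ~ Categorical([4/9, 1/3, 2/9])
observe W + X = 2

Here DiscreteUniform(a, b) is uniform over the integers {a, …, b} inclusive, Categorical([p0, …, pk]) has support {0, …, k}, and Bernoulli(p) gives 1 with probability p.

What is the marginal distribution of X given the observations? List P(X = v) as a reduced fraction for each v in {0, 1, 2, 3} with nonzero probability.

Enumerate traces; 12 have nonzero weight after conditioning:
  (W=0, X=2, Y=0, Z=0) weight 4/189
  (W=0, X=2, Y=0, Z=1) weight 1/63
  (W=0, X=2, Y=0, Z=2) weight 2/189
  (W=0, X=2, Y=1, Z=0) weight 4/189
  (W=0, X=2, Y=1, Z=1) weight 1/63
  (W=0, X=2, Y=1, Z=2) weight 2/189
  (W=1, X=1, Y=0, Z=0) weight 4/189
  (W=1, X=1, Y=0, Z=1) weight 1/63
  … 4 more
Group by X:
  weight(X=1) = 1/7
  weight(X=2) = 2/21
Total weight = 1/7 + 2/21 = 5/21
P(X=1 | obs) = 1/7 / 5/21 = 3/5
P(X=2 | obs) = 2/21 / 5/21 = 2/5

P(X=1) = 3/5, P(X=2) = 2/5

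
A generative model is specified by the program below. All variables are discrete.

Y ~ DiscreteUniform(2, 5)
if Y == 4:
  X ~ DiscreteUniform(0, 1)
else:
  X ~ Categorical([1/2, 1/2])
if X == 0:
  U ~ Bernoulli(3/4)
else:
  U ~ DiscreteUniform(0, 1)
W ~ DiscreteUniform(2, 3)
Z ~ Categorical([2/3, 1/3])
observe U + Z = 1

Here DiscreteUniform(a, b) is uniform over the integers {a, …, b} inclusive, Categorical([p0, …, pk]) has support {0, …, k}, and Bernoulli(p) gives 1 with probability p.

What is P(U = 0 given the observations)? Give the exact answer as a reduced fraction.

Enumerate traces; 32 have nonzero weight after conditioning:
  (Y=2, X=0, U=0, W=2, Z=1) weight 1/192
  (Y=2, X=0, U=0, W=3, Z=1) weight 1/192
  (Y=2, X=0, U=1, W=2, Z=0) weight 1/32
  (Y=2, X=0, U=1, W=3, Z=0) weight 1/32
  (Y=2, X=1, U=0, W=2, Z=1) weight 1/96
  (Y=2, X=1, U=0, W=3, Z=1) weight 1/96
  (Y=2, X=1, U=1, W=2, Z=0) weight 1/48
  (Y=2, X=1, U=1, W=3, Z=0) weight 1/48
  … 24 more
Group by U:
  weight(U=0) = 1/8
  weight(U=1) = 5/12
Total weight = 1/8 + 5/12 = 13/24
P(U=0 | obs) = 1/8 / 13/24 = 3/13
P(U=1 | obs) = 5/12 / 13/24 = 10/13

P(U = 0 | obs) = 3/13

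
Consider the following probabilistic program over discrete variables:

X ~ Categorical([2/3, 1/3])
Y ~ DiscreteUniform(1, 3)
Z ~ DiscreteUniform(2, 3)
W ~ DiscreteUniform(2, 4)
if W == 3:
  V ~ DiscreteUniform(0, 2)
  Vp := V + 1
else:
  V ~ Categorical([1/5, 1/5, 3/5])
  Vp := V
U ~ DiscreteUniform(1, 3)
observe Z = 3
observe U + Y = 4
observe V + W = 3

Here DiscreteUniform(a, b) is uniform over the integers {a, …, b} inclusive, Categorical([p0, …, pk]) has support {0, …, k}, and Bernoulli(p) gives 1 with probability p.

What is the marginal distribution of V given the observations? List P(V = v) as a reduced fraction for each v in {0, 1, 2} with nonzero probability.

Enumerate traces; 12 have nonzero weight after conditioning:
  (X=0, Y=1, Z=3, W=2, V=1, U=3) weight 1/405
  (X=0, Y=1, Z=3, W=3, V=0, U=3) weight 1/243
  (X=0, Y=2, Z=3, W=2, V=1, U=2) weight 1/405
  (X=0, Y=2, Z=3, W=3, V=0, U=2) weight 1/243
  (X=0, Y=3, Z=3, W=2, V=1, U=1) weight 1/405
  (X=0, Y=3, Z=3, W=3, V=0, U=1) weight 1/243
  (X=1, Y=1, Z=3, W=2, V=1, U=3) weight 1/810
  (X=1, Y=1, Z=3, W=3, V=0, U=3) weight 1/486
  … 4 more
Group by V:
  weight(V=0) = 1/54
  weight(V=1) = 1/90
Total weight = 1/54 + 1/90 = 4/135
P(V=0 | obs) = 1/54 / 4/135 = 5/8
P(V=1 | obs) = 1/90 / 4/135 = 3/8

P(V=0) = 5/8, P(V=1) = 3/8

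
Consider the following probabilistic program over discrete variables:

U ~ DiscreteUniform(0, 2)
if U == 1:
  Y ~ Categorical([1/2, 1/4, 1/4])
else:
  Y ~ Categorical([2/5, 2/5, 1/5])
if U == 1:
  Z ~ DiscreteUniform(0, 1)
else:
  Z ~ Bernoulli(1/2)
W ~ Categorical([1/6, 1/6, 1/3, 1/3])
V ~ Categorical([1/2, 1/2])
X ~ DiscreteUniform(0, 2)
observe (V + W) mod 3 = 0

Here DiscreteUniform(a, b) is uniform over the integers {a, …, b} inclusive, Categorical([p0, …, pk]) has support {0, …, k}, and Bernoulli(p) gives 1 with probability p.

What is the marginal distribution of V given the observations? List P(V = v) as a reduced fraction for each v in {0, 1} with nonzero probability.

Enumerate traces; 162 have nonzero weight after conditioning:
  (U=0, Y=0, Z=0, W=0, V=0, X=0) weight 1/540
  (U=0, Y=0, Z=0, W=0, V=0, X=1) weight 1/540
  (U=0, Y=0, Z=0, W=0, V=0, X=2) weight 1/540
  (U=0, Y=0, Z=0, W=2, V=1, X=0) weight 1/270
  (U=0, Y=0, Z=0, W=2, V=1, X=1) weight 1/270
  (U=0, Y=0, Z=0, W=2, V=1, X=2) weight 1/270
  (U=0, Y=0, Z=0, W=3, V=0, X=0) weight 1/270
  (U=0, Y=0, Z=0, W=3, V=0, X=1) weight 1/270
  … 154 more
Group by V:
  weight(V=0) = 1/4
  weight(V=1) = 1/6
Total weight = 1/4 + 1/6 = 5/12
P(V=0 | obs) = 1/4 / 5/12 = 3/5
P(V=1 | obs) = 1/6 / 5/12 = 2/5

P(V=0) = 3/5, P(V=1) = 2/5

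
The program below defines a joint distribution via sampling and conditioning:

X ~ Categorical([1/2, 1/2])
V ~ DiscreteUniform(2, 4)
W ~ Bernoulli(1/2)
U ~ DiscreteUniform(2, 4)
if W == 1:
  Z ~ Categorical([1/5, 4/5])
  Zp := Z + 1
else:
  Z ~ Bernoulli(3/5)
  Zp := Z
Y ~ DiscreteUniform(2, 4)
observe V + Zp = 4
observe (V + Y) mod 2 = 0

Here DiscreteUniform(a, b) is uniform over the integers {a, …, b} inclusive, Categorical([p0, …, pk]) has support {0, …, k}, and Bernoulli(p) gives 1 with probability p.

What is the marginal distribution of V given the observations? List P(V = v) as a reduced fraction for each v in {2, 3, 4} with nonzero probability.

Enumerate traces; 36 have nonzero weight after conditioning:
  (X=0, V=2, W=1, U=2, Z=1, Y=2) weight 1/135
  (X=0, V=2, W=1, U=2, Z=1, Y=4) weight 1/135
  (X=0, V=2, W=1, U=3, Z=1, Y=2) weight 1/135
  (X=0, V=2, W=1, U=3, Z=1, Y=4) weight 1/135
  (X=0, V=2, W=1, U=4, Z=1, Y=2) weight 1/135
  (X=0, V=2, W=1, U=4, Z=1, Y=4) weight 1/135
  (X=0, V=3, W=0, U=2, Z=1, Y=3) weight 1/180
  (X=0, V=3, W=0, U=3, Z=1, Y=3) weight 1/180
  (X=0, V=4, W=0, U=2, Z=0, Y=2) weight 1/270
  … 27 more
Group by V:
  weight(V=2) = 4/45
  weight(V=3) = 2/45
  weight(V=4) = 2/45
Total weight = 4/45 + 2/45 + 2/45 = 8/45
P(V=2 | obs) = 4/45 / 8/45 = 1/2
P(V=3 | obs) = 2/45 / 8/45 = 1/4
P(V=4 | obs) = 2/45 / 8/45 = 1/4

P(V=2) = 1/2, P(V=3) = 1/4, P(V=4) = 1/4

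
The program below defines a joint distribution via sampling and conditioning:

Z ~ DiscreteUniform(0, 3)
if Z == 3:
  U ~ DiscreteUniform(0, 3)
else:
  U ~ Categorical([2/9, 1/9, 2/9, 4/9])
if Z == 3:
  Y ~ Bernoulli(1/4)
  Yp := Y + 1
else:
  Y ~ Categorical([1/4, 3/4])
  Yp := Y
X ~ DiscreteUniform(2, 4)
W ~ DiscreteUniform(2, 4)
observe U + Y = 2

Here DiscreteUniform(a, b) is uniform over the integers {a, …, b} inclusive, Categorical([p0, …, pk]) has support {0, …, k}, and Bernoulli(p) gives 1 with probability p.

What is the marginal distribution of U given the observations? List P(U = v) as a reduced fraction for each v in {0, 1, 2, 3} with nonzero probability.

P(U=1) = 15/32, P(U=2) = 17/32

Enumerate traces; 72 have nonzero weight after conditioning:
  (Z=0, U=1, Y=1, X=2, W=2) weight 1/432
  (Z=0, U=1, Y=1, X=2, W=3) weight 1/432
  (Z=0, U=1, Y=1, X=2, W=4) weight 1/432
  (Z=0, U=1, Y=1, X=3, W=2) weight 1/432
  (Z=0, U=1, Y=1, X=3, W=3) weight 1/432
  (Z=0, U=1, Y=1, X=3, W=4) weight 1/432
  (Z=0, U=1, Y=1, X=4, W=2) weight 1/432
  (Z=0, U=1, Y=1, X=4, W=3) weight 1/432
  (Z=0, U=2, Y=0, X=2, W=2) weight 1/648
  … 63 more
Group by U:
  weight(U=1) = 5/64
  weight(U=2) = 17/192
Total weight = 5/64 + 17/192 = 1/6
P(U=1 | obs) = 5/64 / 1/6 = 15/32
P(U=2 | obs) = 17/192 / 1/6 = 17/32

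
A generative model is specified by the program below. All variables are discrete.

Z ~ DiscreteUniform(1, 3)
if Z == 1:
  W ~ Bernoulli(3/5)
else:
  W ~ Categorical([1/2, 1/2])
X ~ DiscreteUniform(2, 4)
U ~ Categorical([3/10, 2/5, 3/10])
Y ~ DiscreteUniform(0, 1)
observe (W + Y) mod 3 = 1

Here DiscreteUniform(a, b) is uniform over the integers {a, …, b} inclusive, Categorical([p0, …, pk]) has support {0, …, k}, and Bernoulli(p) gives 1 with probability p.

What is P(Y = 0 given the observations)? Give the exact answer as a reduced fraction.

Enumerate traces; 54 have nonzero weight after conditioning:
  (Z=1, W=0, X=2, U=0, Y=1) weight 1/150
  (Z=1, W=0, X=2, U=1, Y=1) weight 2/225
  (Z=1, W=0, X=2, U=2, Y=1) weight 1/150
  (Z=1, W=0, X=3, U=0, Y=1) weight 1/150
  (Z=1, W=0, X=3, U=1, Y=1) weight 2/225
  (Z=1, W=0, X=3, U=2, Y=1) weight 1/150
  (Z=1, W=0, X=4, U=0, Y=1) weight 1/150
  (Z=1, W=0, X=4, U=1, Y=1) weight 2/225
  (Z=1, W=1, X=2, U=0, Y=0) weight 1/100
  … 45 more
Group by Y:
  weight(Y=0) = 4/15
  weight(Y=1) = 7/30
Total weight = 4/15 + 7/30 = 1/2
P(Y=0 | obs) = 4/15 / 1/2 = 8/15
P(Y=1 | obs) = 7/30 / 1/2 = 7/15

P(Y = 0 | obs) = 8/15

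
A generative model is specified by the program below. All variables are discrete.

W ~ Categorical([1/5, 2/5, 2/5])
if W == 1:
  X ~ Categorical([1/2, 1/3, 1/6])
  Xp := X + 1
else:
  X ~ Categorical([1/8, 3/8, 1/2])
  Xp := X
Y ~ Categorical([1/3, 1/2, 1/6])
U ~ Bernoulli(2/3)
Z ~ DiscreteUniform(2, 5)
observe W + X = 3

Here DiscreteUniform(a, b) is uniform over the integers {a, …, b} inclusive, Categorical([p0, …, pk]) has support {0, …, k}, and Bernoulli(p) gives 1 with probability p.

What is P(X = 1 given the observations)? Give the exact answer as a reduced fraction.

P(X = 1 | obs) = 9/13

Enumerate traces; 48 have nonzero weight after conditioning:
  (W=1, X=2, Y=0, U=0, Z=2) weight 1/540
  (W=1, X=2, Y=0, U=0, Z=3) weight 1/540
  (W=1, X=2, Y=0, U=0, Z=4) weight 1/540
  (W=1, X=2, Y=0, U=0, Z=5) weight 1/540
  (W=1, X=2, Y=0, U=1, Z=2) weight 1/270
  (W=1, X=2, Y=0, U=1, Z=3) weight 1/270
  (W=1, X=2, Y=0, U=1, Z=4) weight 1/270
  (W=1, X=2, Y=0, U=1, Z=5) weight 1/270
  (W=2, X=1, Y=0, U=0, Z=2) weight 1/240
  … 39 more
Group by X:
  weight(X=1) = 3/20
  weight(X=2) = 1/15
Total weight = 3/20 + 1/15 = 13/60
P(X=1 | obs) = 3/20 / 13/60 = 9/13
P(X=2 | obs) = 1/15 / 13/60 = 4/13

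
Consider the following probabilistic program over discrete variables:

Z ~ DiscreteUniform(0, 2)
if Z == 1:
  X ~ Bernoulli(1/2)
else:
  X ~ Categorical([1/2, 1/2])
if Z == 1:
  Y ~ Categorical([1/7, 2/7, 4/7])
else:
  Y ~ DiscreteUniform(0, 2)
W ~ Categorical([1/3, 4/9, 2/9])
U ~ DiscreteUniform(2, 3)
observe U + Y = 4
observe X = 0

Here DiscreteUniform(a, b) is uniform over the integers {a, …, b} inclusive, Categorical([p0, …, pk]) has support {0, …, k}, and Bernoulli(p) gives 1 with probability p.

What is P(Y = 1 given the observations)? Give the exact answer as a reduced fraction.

Enumerate traces; 18 have nonzero weight after conditioning:
  (Z=0, X=0, Y=1, W=0, U=3) weight 1/108
  (Z=0, X=0, Y=1, W=1, U=3) weight 1/81
  (Z=0, X=0, Y=1, W=2, U=3) weight 1/162
  (Z=0, X=0, Y=2, W=0, U=2) weight 1/108
  (Z=0, X=0, Y=2, W=1, U=2) weight 1/81
  (Z=0, X=0, Y=2, W=2, U=2) weight 1/162
  (Z=1, X=0, Y=1, W=0, U=3) weight 1/126
  (Z=1, X=0, Y=1, W=1, U=3) weight 2/189
  … 10 more
Group by Y:
  weight(Y=1) = 5/63
  weight(Y=2) = 13/126
Total weight = 5/63 + 13/126 = 23/126
P(Y=1 | obs) = 5/63 / 23/126 = 10/23
P(Y=2 | obs) = 13/126 / 23/126 = 13/23

P(Y = 1 | obs) = 10/23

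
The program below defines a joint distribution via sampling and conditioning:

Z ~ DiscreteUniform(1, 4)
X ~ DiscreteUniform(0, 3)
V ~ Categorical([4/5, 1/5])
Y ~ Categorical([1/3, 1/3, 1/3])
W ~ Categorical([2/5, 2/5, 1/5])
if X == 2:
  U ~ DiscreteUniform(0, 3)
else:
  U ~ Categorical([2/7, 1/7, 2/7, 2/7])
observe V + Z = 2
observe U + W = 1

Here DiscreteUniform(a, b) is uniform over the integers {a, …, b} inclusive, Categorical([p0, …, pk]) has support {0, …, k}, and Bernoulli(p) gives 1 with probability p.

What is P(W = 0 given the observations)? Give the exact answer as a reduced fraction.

Enumerate traces; 48 have nonzero weight after conditioning:
  (Z=1, X=0, V=1, Y=0, W=0, U=1) weight 1/4200
  (Z=1, X=0, V=1, Y=0, W=1, U=0) weight 1/2100
  (Z=1, X=0, V=1, Y=1, W=0, U=1) weight 1/4200
  (Z=1, X=0, V=1, Y=1, W=1, U=0) weight 1/2100
  (Z=1, X=0, V=1, Y=2, W=0, U=1) weight 1/4200
  (Z=1, X=0, V=1, Y=2, W=1, U=0) weight 1/2100
  (Z=1, X=1, V=1, Y=0, W=0, U=1) weight 1/4200
  (Z=1, X=1, V=1, Y=0, W=1, U=0) weight 1/2100
  … 40 more
Group by W:
  weight(W=0) = 19/1120
  weight(W=1) = 31/1120
Total weight = 19/1120 + 31/1120 = 5/112
P(W=0 | obs) = 19/1120 / 5/112 = 19/50
P(W=1 | obs) = 31/1120 / 5/112 = 31/50

P(W = 0 | obs) = 19/50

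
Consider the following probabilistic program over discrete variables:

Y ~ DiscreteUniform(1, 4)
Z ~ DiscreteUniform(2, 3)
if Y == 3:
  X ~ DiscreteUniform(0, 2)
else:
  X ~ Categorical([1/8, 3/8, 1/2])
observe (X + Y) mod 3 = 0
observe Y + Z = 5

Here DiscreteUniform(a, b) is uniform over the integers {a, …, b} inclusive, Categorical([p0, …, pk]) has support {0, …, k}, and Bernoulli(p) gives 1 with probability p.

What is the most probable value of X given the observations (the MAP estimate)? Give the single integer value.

argmax_v P(X = v | obs) = 1

Enumerate traces; 2 have nonzero weight after conditioning:
  (Y=2, Z=3, X=1) weight 3/64
  (Y=3, Z=2, X=0) weight 1/24
Group by X:
  weight(X=0) = 1/24
  weight(X=1) = 3/64
Total weight = 1/24 + 3/64 = 17/192
P(X=0 | obs) = 1/24 / 17/192 = 8/17
P(X=1 | obs) = 3/64 / 17/192 = 9/17
argmax = 1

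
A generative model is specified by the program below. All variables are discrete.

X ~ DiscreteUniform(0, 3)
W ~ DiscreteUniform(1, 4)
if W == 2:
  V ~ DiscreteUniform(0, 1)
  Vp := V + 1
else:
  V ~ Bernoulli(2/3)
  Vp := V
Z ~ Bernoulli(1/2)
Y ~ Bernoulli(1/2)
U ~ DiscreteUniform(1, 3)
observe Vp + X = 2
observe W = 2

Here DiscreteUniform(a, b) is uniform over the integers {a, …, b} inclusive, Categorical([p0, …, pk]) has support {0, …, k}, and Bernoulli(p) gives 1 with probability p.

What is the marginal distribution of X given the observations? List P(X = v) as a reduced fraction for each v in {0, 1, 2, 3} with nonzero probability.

Enumerate traces; 24 have nonzero weight after conditioning:
  (X=0, W=2, V=1, Z=0, Y=0, U=1) weight 1/384
  (X=0, W=2, V=1, Z=0, Y=0, U=2) weight 1/384
  (X=0, W=2, V=1, Z=0, Y=0, U=3) weight 1/384
  (X=0, W=2, V=1, Z=0, Y=1, U=1) weight 1/384
  (X=0, W=2, V=1, Z=0, Y=1, U=2) weight 1/384
  (X=0, W=2, V=1, Z=0, Y=1, U=3) weight 1/384
  (X=0, W=2, V=1, Z=1, Y=0, U=1) weight 1/384
  (X=0, W=2, V=1, Z=1, Y=0, U=2) weight 1/384
  (X=1, W=2, V=0, Z=0, Y=0, U=1) weight 1/384
  … 15 more
Group by X:
  weight(X=0) = 1/32
  weight(X=1) = 1/32
Total weight = 1/32 + 1/32 = 1/16
P(X=0 | obs) = 1/32 / 1/16 = 1/2
P(X=1 | obs) = 1/32 / 1/16 = 1/2

P(X=0) = 1/2, P(X=1) = 1/2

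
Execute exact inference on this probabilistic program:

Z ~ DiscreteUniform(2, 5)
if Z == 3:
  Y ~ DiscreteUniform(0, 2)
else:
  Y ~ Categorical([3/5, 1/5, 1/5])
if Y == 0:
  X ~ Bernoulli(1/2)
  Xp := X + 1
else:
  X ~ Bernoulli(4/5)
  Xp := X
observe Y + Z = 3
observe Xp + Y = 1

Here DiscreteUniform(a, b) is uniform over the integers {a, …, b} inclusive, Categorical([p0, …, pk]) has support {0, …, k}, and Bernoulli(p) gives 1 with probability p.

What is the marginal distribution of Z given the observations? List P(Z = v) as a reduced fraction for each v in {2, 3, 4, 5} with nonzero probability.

P(Z=2) = 6/31, P(Z=3) = 25/31

Enumerate traces; 2 have nonzero weight after conditioning:
  (Z=2, Y=1, X=0) weight 1/100
  (Z=3, Y=0, X=0) weight 1/24
Group by Z:
  weight(Z=2) = 1/100
  weight(Z=3) = 1/24
Total weight = 1/100 + 1/24 = 31/600
P(Z=2 | obs) = 1/100 / 31/600 = 6/31
P(Z=3 | obs) = 1/24 / 31/600 = 25/31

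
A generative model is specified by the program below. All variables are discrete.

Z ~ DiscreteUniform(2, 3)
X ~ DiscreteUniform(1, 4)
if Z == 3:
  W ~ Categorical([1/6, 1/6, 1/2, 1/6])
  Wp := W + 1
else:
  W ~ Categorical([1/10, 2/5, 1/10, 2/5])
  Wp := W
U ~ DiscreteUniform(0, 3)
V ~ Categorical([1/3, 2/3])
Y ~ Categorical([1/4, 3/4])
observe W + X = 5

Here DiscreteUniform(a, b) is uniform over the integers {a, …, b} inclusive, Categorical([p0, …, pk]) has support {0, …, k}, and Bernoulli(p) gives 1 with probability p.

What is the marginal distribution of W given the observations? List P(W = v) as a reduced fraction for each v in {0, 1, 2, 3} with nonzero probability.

P(W=1) = 17/52, P(W=2) = 9/26, P(W=3) = 17/52

Enumerate traces; 96 have nonzero weight after conditioning:
  (Z=2, X=2, W=3, U=0, V=0, Y=0) weight 1/960
  (Z=2, X=2, W=3, U=0, V=0, Y=1) weight 1/320
  (Z=2, X=2, W=3, U=0, V=1, Y=0) weight 1/480
  (Z=2, X=2, W=3, U=0, V=1, Y=1) weight 1/160
  (Z=2, X=2, W=3, U=1, V=0, Y=0) weight 1/960
  (Z=2, X=2, W=3, U=1, V=0, Y=1) weight 1/320
  (Z=2, X=2, W=3, U=1, V=1, Y=0) weight 1/480
  (Z=2, X=2, W=3, U=1, V=1, Y=1) weight 1/160
  (Z=2, X=3, W=2, U=0, V=0, Y=0) weight 1/3840
  (Z=2, X=4, W=1, U=0, V=0, Y=0) weight 1/960
  … 86 more
Group by W:
  weight(W=1) = 17/240
  weight(W=2) = 3/40
  weight(W=3) = 17/240
Total weight = 17/240 + 3/40 + 17/240 = 13/60
P(W=1 | obs) = 17/240 / 13/60 = 17/52
P(W=2 | obs) = 3/40 / 13/60 = 9/26
P(W=3 | obs) = 17/240 / 13/60 = 17/52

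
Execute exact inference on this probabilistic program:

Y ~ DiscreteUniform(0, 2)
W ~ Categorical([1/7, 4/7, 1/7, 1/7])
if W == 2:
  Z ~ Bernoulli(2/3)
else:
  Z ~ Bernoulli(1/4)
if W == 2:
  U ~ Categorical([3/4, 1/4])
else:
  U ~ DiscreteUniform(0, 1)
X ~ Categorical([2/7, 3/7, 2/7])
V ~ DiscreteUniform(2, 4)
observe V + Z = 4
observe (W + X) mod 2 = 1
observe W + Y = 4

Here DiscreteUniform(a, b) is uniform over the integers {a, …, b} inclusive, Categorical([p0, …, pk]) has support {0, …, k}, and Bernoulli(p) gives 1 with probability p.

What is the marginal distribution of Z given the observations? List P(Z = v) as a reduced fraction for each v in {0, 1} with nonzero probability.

P(Z=0) = 4/7, P(Z=1) = 3/7

Enumerate traces; 12 have nonzero weight after conditioning:
  (Y=1, W=3, Z=0, U=0, X=0, V=4) weight 1/588
  (Y=1, W=3, Z=0, U=0, X=2, V=4) weight 1/588
  (Y=1, W=3, Z=0, U=1, X=0, V=4) weight 1/588
  (Y=1, W=3, Z=0, U=1, X=2, V=4) weight 1/588
  (Y=1, W=3, Z=1, U=0, X=0, V=3) weight 1/1764
  (Y=1, W=3, Z=1, U=0, X=2, V=3) weight 1/1764
  (Y=1, W=3, Z=1, U=1, X=0, V=3) weight 1/1764
  (Y=1, W=3, Z=1, U=1, X=2, V=3) weight 1/1764
  … 4 more
Group by Z:
  weight(Z=0) = 4/441
  weight(Z=1) = 1/147
Total weight = 4/441 + 1/147 = 1/63
P(Z=0 | obs) = 4/441 / 1/63 = 4/7
P(Z=1 | obs) = 1/147 / 1/63 = 3/7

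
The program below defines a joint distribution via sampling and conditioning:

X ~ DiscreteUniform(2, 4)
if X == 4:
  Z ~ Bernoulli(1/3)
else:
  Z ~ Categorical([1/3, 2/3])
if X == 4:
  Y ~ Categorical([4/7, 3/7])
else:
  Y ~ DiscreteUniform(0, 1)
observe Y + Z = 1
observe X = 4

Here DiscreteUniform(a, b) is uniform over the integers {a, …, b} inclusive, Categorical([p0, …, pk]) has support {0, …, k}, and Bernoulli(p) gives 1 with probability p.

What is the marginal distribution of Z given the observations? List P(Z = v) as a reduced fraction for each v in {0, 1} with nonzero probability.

Enumerate traces; 2 have nonzero weight after conditioning:
  (X=4, Z=0, Y=1) weight 2/21
  (X=4, Z=1, Y=0) weight 4/63
Group by Z:
  weight(Z=0) = 2/21
  weight(Z=1) = 4/63
Total weight = 2/21 + 4/63 = 10/63
P(Z=0 | obs) = 2/21 / 10/63 = 3/5
P(Z=1 | obs) = 4/63 / 10/63 = 2/5

P(Z=0) = 3/5, P(Z=1) = 2/5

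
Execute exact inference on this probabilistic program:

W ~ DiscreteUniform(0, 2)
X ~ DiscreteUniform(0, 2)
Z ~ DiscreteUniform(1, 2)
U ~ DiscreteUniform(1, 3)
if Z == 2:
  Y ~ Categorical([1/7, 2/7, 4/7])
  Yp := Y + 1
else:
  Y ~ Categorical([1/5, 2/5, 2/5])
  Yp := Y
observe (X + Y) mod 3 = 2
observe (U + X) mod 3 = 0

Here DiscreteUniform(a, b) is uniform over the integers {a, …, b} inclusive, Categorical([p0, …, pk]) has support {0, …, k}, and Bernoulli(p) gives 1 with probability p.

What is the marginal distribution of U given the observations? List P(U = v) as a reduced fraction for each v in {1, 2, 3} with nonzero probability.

P(U=1) = 6/35, P(U=2) = 12/35, P(U=3) = 17/35

Enumerate traces; 18 have nonzero weight after conditioning:
  (W=0, X=0, Z=1, U=3, Y=2) weight 1/135
  (W=0, X=0, Z=2, U=3, Y=2) weight 2/189
  (W=0, X=1, Z=1, U=2, Y=1) weight 1/135
  (W=0, X=1, Z=2, U=2, Y=1) weight 1/189
  (W=0, X=2, Z=1, U=1, Y=0) weight 1/270
  (W=0, X=2, Z=2, U=1, Y=0) weight 1/378
  (W=1, X=0, Z=1, U=3, Y=2) weight 1/135
  (W=1, X=0, Z=2, U=3, Y=2) weight 2/189
  … 10 more
Group by U:
  weight(U=1) = 2/105
  weight(U=2) = 4/105
  weight(U=3) = 17/315
Total weight = 2/105 + 4/105 + 17/315 = 1/9
P(U=1 | obs) = 2/105 / 1/9 = 6/35
P(U=2 | obs) = 4/105 / 1/9 = 12/35
P(U=3 | obs) = 17/315 / 1/9 = 17/35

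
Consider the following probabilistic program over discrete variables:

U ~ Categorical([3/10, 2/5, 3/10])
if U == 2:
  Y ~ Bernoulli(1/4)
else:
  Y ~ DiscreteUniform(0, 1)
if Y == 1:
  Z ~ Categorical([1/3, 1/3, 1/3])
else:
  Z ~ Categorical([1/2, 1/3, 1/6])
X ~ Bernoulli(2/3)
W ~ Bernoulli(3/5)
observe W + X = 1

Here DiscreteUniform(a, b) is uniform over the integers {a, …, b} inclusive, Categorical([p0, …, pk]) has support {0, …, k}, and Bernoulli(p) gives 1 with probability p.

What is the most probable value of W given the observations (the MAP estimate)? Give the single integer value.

Enumerate traces; 36 have nonzero weight after conditioning:
  (U=0, Y=0, Z=0, X=0, W=1) weight 3/200
  (U=0, Y=0, Z=0, X=1, W=0) weight 1/50
  (U=0, Y=0, Z=1, X=0, W=1) weight 1/100
  (U=0, Y=0, Z=1, X=1, W=0) weight 1/75
  (U=0, Y=0, Z=2, X=0, W=1) weight 1/200
  (U=0, Y=0, Z=2, X=1, W=0) weight 1/150
  (U=0, Y=1, Z=0, X=0, W=1) weight 1/100
  (U=0, Y=1, Z=0, X=1, W=0) weight 1/75
  … 28 more
Group by W:
  weight(W=0) = 4/15
  weight(W=1) = 1/5
Total weight = 4/15 + 1/5 = 7/15
P(W=0 | obs) = 4/15 / 7/15 = 4/7
P(W=1 | obs) = 1/5 / 7/15 = 3/7
argmax = 0

argmax_v P(W = v | obs) = 0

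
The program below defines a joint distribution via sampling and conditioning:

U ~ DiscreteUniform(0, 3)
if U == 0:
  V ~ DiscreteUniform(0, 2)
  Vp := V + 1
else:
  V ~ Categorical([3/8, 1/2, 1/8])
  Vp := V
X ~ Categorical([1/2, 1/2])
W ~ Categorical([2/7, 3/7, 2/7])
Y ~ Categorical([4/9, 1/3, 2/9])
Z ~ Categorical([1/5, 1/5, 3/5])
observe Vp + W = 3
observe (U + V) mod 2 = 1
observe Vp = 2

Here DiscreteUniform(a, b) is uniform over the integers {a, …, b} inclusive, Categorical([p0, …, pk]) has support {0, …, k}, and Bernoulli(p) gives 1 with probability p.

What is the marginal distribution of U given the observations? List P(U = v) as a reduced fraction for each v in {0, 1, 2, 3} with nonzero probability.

Enumerate traces; 54 have nonzero weight after conditioning:
  (U=0, V=1, X=0, W=1, Y=0, Z=0) weight 1/630
  (U=0, V=1, X=0, W=1, Y=0, Z=1) weight 1/630
  (U=0, V=1, X=0, W=1, Y=0, Z=2) weight 1/210
  (U=0, V=1, X=0, W=1, Y=1, Z=0) weight 1/840
  (U=0, V=1, X=0, W=1, Y=1, Z=1) weight 1/840
  (U=0, V=1, X=0, W=1, Y=1, Z=2) weight 1/280
  (U=0, V=1, X=0, W=1, Y=2, Z=0) weight 1/1260
  (U=0, V=1, X=0, W=1, Y=2, Z=1) weight 1/1260
  (U=1, V=2, X=0, W=1, Y=0, Z=0) weight 1/1680
  (U=3, V=2, X=0, W=1, Y=0, Z=0) weight 1/1680
  … 44 more
Group by U:
  weight(U=0) = 1/28
  weight(U=1) = 3/224
  weight(U=3) = 3/224
Total weight = 1/28 + 3/224 + 3/224 = 1/16
P(U=0 | obs) = 1/28 / 1/16 = 4/7
P(U=1 | obs) = 3/224 / 1/16 = 3/14
P(U=3 | obs) = 3/224 / 1/16 = 3/14

P(U=0) = 4/7, P(U=1) = 3/14, P(U=3) = 3/14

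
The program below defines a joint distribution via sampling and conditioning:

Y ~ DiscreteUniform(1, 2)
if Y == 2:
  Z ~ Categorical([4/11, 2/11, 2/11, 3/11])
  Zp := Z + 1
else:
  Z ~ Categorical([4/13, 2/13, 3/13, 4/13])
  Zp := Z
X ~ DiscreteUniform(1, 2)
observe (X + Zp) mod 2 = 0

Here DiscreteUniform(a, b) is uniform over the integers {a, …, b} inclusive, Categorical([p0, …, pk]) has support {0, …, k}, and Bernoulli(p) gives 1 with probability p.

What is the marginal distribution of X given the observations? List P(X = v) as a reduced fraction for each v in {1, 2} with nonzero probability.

P(X=1) = 72/143, P(X=2) = 71/143

Enumerate traces; 8 have nonzero weight after conditioning:
  (Y=1, Z=0, X=2) weight 1/13
  (Y=1, Z=1, X=1) weight 1/26
  (Y=1, Z=2, X=2) weight 3/52
  (Y=1, Z=3, X=1) weight 1/13
  (Y=2, Z=0, X=1) weight 1/11
  (Y=2, Z=1, X=2) weight 1/22
  (Y=2, Z=2, X=1) weight 1/22
  (Y=2, Z=3, X=2) weight 3/44
Group by X:
  weight(X=1) = 36/143
  weight(X=2) = 71/286
Total weight = 36/143 + 71/286 = 1/2
P(X=1 | obs) = 36/143 / 1/2 = 72/143
P(X=2 | obs) = 71/286 / 1/2 = 71/143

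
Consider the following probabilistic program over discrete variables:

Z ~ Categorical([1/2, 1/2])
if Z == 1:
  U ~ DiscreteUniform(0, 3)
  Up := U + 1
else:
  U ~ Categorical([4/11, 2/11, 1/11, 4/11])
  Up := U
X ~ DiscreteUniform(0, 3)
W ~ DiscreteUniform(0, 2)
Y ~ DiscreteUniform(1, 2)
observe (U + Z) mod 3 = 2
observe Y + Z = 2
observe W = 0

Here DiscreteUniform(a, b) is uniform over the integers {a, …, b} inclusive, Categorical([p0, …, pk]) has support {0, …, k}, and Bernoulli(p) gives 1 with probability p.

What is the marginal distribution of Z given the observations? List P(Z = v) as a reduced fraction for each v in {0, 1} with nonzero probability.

Enumerate traces; 8 have nonzero weight after conditioning:
  (Z=0, U=2, X=0, W=0, Y=2) weight 1/528
  (Z=0, U=2, X=1, W=0, Y=2) weight 1/528
  (Z=0, U=2, X=2, W=0, Y=2) weight 1/528
  (Z=0, U=2, X=3, W=0, Y=2) weight 1/528
  (Z=1, U=1, X=0, W=0, Y=1) weight 1/192
  (Z=1, U=1, X=1, W=0, Y=1) weight 1/192
  (Z=1, U=1, X=2, W=0, Y=1) weight 1/192
  (Z=1, U=1, X=3, W=0, Y=1) weight 1/192
Group by Z:
  weight(Z=0) = 1/132
  weight(Z=1) = 1/48
Total weight = 1/132 + 1/48 = 5/176
P(Z=0 | obs) = 1/132 / 5/176 = 4/15
P(Z=1 | obs) = 1/48 / 5/176 = 11/15

P(Z=0) = 4/15, P(Z=1) = 11/15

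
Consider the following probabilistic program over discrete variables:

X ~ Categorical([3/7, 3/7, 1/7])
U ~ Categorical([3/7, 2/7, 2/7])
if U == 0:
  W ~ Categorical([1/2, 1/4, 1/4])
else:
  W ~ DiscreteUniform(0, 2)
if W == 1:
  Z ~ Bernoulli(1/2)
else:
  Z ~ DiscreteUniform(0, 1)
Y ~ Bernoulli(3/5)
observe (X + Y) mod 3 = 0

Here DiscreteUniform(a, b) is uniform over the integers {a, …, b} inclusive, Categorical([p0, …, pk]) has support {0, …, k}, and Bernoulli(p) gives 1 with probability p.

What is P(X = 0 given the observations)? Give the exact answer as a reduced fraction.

P(X = 0 | obs) = 2/3

Enumerate traces; 36 have nonzero weight after conditioning:
  (X=0, U=0, W=0, Z=0, Y=0) weight 9/490
  (X=0, U=0, W=0, Z=1, Y=0) weight 9/490
  (X=0, U=0, W=1, Z=0, Y=0) weight 9/980
  (X=0, U=0, W=1, Z=1, Y=0) weight 9/980
  (X=0, U=0, W=2, Z=0, Y=0) weight 9/980
  (X=0, U=0, W=2, Z=1, Y=0) weight 9/980
  (X=0, U=1, W=0, Z=0, Y=0) weight 2/245
  (X=0, U=1, W=0, Z=1, Y=0) weight 2/245
  (X=2, U=0, W=0, Z=0, Y=1) weight 9/980
  … 27 more
Group by X:
  weight(X=0) = 6/35
  weight(X=2) = 3/35
Total weight = 6/35 + 3/35 = 9/35
P(X=0 | obs) = 6/35 / 9/35 = 2/3
P(X=2 | obs) = 3/35 / 9/35 = 1/3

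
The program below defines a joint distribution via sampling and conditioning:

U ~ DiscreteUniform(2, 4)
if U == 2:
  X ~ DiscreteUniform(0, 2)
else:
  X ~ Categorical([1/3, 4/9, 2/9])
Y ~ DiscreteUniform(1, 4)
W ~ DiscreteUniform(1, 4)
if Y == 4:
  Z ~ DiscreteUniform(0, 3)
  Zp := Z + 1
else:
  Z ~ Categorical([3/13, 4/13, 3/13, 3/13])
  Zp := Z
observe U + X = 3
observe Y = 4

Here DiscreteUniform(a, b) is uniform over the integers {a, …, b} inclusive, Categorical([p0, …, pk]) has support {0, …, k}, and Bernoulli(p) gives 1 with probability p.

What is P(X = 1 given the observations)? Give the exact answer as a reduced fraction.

P(X = 1 | obs) = 1/2

Enumerate traces; 32 have nonzero weight after conditioning:
  (U=2, X=1, Y=4, W=1, Z=0) weight 1/576
  (U=2, X=1, Y=4, W=1, Z=1) weight 1/576
  (U=2, X=1, Y=4, W=1, Z=2) weight 1/576
  (U=2, X=1, Y=4, W=1, Z=3) weight 1/576
  (U=2, X=1, Y=4, W=2, Z=0) weight 1/576
  (U=2, X=1, Y=4, W=2, Z=1) weight 1/576
  (U=2, X=1, Y=4, W=2, Z=2) weight 1/576
  (U=2, X=1, Y=4, W=2, Z=3) weight 1/576
  (U=3, X=0, Y=4, W=1, Z=0) weight 1/576
  … 23 more
Group by X:
  weight(X=0) = 1/36
  weight(X=1) = 1/36
Total weight = 1/36 + 1/36 = 1/18
P(X=0 | obs) = 1/36 / 1/18 = 1/2
P(X=1 | obs) = 1/36 / 1/18 = 1/2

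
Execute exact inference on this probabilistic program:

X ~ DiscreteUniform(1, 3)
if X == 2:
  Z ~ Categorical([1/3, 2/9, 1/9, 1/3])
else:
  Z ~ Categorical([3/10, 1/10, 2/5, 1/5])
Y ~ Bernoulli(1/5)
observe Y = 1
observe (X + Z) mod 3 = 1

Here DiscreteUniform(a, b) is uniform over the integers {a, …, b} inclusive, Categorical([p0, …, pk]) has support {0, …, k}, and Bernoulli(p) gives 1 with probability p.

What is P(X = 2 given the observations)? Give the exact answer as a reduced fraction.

P(X = 2 | obs) = 5/32

Enumerate traces; 4 have nonzero weight after conditioning:
  (X=1, Z=0, Y=1) weight 1/50
  (X=1, Z=3, Y=1) weight 1/75
  (X=2, Z=2, Y=1) weight 1/135
  (X=3, Z=1, Y=1) weight 1/150
Group by X:
  weight(X=1) = 1/30
  weight(X=2) = 1/135
  weight(X=3) = 1/150
Total weight = 1/30 + 1/135 + 1/150 = 32/675
P(X=1 | obs) = 1/30 / 32/675 = 45/64
P(X=2 | obs) = 1/135 / 32/675 = 5/32
P(X=3 | obs) = 1/150 / 32/675 = 9/64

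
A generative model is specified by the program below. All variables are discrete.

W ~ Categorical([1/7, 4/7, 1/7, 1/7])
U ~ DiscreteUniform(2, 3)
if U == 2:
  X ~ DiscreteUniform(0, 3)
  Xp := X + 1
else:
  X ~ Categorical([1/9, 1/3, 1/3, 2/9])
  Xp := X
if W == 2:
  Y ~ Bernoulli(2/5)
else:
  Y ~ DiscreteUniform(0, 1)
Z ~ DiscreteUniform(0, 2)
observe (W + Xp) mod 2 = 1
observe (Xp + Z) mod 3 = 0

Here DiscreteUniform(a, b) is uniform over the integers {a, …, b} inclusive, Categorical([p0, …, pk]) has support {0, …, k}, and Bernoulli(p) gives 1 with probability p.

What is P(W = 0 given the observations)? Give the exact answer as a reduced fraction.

P(W = 0 | obs) = 19/123

Enumerate traces; 32 have nonzero weight after conditioning:
  (W=0, U=2, X=0, Y=0, Z=2) weight 1/336
  (W=0, U=2, X=0, Y=1, Z=2) weight 1/336
  (W=0, U=2, X=2, Y=0, Z=0) weight 1/336
  (W=0, U=2, X=2, Y=1, Z=0) weight 1/336
  (W=0, U=3, X=1, Y=0, Z=2) weight 1/252
  (W=0, U=3, X=1, Y=1, Z=2) weight 1/252
  (W=0, U=3, X=3, Y=0, Z=0) weight 1/378
  (W=0, U=3, X=3, Y=1, Z=0) weight 1/378
  (W=1, U=2, X=1, Y=0, Z=1) weight 1/84
  (W=2, U=2, X=0, Y=0, Z=2) weight 1/280
  … 22 more
Group by W:
  weight(W=0) = 19/756
  weight(W=1) = 17/189
  weight(W=2) = 19/756
  weight(W=3) = 17/756
Total weight = 19/756 + 17/189 + 19/756 + 17/756 = 41/252
P(W=0 | obs) = 19/756 / 41/252 = 19/123
P(W=1 | obs) = 17/189 / 41/252 = 68/123
P(W=2 | obs) = 19/756 / 41/252 = 19/123
P(W=3 | obs) = 17/756 / 41/252 = 17/123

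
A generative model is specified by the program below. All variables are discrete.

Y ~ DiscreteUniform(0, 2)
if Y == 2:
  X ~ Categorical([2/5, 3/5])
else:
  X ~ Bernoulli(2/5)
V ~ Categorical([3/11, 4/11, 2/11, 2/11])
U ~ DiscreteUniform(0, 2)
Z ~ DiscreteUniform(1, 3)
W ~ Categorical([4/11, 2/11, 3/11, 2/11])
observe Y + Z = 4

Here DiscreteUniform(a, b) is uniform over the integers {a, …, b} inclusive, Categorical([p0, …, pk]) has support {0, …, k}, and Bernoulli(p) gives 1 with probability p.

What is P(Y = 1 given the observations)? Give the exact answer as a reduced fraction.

P(Y = 1 | obs) = 1/2

Enumerate traces; 192 have nonzero weight after conditioning:
  (Y=1, X=0, V=0, U=0, Z=3, W=0) weight 4/1815
  (Y=1, X=0, V=0, U=0, Z=3, W=1) weight 2/1815
  (Y=1, X=0, V=0, U=0, Z=3, W=2) weight 1/605
  (Y=1, X=0, V=0, U=0, Z=3, W=3) weight 2/1815
  (Y=1, X=0, V=0, U=1, Z=3, W=0) weight 4/1815
  (Y=1, X=0, V=0, U=1, Z=3, W=1) weight 2/1815
  (Y=1, X=0, V=0, U=1, Z=3, W=2) weight 1/605
  (Y=1, X=0, V=0, U=1, Z=3, W=3) weight 2/1815
  (Y=2, X=0, V=0, U=0, Z=2, W=0) weight 8/5445
  … 183 more
Group by Y:
  weight(Y=1) = 1/9
  weight(Y=2) = 1/9
Total weight = 1/9 + 1/9 = 2/9
P(Y=1 | obs) = 1/9 / 2/9 = 1/2
P(Y=2 | obs) = 1/9 / 2/9 = 1/2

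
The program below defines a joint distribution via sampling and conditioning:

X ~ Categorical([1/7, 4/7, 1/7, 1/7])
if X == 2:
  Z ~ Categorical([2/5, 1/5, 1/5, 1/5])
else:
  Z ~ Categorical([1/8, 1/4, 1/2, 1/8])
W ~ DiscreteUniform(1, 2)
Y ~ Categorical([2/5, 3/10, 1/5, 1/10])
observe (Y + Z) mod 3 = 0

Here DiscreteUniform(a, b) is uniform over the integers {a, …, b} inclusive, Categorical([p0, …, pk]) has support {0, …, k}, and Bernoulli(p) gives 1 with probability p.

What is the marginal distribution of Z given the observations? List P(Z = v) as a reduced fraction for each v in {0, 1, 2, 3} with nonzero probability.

Enumerate traces; 48 have nonzero weight after conditioning:
  (X=0, Z=0, W=1, Y=0) weight 1/280
  (X=0, Z=0, W=1, Y=3) weight 1/1120
  (X=0, Z=0, W=2, Y=0) weight 1/280
  (X=0, Z=0, W=2, Y=3) weight 1/1120
  (X=0, Z=1, W=1, Y=2) weight 1/280
  (X=0, Z=1, W=2, Y=2) weight 1/280
  (X=0, Z=2, W=1, Y=1) weight 3/280
  (X=0, Z=2, W=2, Y=1) weight 3/280
  (X=0, Z=3, W=1, Y=0) weight 1/280
  … 39 more
Group by Z:
  weight(Z=0) = 23/280
  weight(Z=1) = 17/350
  weight(Z=2) = 24/175
  weight(Z=3) = 19/280
Total weight = 23/280 + 17/350 + 24/175 + 19/280 = 47/140
P(Z=0 | obs) = 23/280 / 47/140 = 23/94
P(Z=1 | obs) = 17/350 / 47/140 = 34/235
P(Z=2 | obs) = 24/175 / 47/140 = 96/235
P(Z=3 | obs) = 19/280 / 47/140 = 19/94

P(Z=0) = 23/94, P(Z=1) = 34/235, P(Z=2) = 96/235, P(Z=3) = 19/94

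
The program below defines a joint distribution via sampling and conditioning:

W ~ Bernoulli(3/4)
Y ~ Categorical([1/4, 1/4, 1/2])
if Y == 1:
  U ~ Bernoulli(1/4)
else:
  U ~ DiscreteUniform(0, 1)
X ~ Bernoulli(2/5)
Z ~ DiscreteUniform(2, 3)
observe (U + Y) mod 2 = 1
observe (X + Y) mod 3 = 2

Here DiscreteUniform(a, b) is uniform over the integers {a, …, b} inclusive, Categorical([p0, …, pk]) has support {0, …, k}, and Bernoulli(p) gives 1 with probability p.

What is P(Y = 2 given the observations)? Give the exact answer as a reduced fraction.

Enumerate traces; 8 have nonzero weight after conditioning:
  (W=0, Y=1, U=0, X=1, Z=2) weight 3/320
  (W=0, Y=1, U=0, X=1, Z=3) weight 3/320
  (W=0, Y=2, U=1, X=0, Z=2) weight 3/160
  (W=0, Y=2, U=1, X=0, Z=3) weight 3/160
  (W=1, Y=1, U=0, X=1, Z=2) weight 9/320
  (W=1, Y=1, U=0, X=1, Z=3) weight 9/320
  (W=1, Y=2, U=1, X=0, Z=2) weight 9/160
  (W=1, Y=2, U=1, X=0, Z=3) weight 9/160
Group by Y:
  weight(Y=1) = 3/40
  weight(Y=2) = 3/20
Total weight = 3/40 + 3/20 = 9/40
P(Y=1 | obs) = 3/40 / 9/40 = 1/3
P(Y=2 | obs) = 3/20 / 9/40 = 2/3

P(Y = 2 | obs) = 2/3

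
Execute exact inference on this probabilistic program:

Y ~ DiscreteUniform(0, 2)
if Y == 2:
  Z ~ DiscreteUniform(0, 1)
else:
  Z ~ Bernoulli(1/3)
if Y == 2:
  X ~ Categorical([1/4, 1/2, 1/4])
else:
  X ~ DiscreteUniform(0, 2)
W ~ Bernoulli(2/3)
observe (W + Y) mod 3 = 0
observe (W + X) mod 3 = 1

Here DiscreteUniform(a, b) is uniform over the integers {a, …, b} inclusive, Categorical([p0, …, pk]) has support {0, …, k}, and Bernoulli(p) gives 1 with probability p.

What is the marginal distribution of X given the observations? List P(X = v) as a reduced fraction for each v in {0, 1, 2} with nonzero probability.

Enumerate traces; 4 have nonzero weight after conditioning:
  (Y=0, Z=0, X=1, W=0) weight 2/81
  (Y=0, Z=1, X=1, W=0) weight 1/81
  (Y=2, Z=0, X=0, W=1) weight 1/36
  (Y=2, Z=1, X=0, W=1) weight 1/36
Group by X:
  weight(X=0) = 1/18
  weight(X=1) = 1/27
Total weight = 1/18 + 1/27 = 5/54
P(X=0 | obs) = 1/18 / 5/54 = 3/5
P(X=1 | obs) = 1/27 / 5/54 = 2/5

P(X=0) = 3/5, P(X=1) = 2/5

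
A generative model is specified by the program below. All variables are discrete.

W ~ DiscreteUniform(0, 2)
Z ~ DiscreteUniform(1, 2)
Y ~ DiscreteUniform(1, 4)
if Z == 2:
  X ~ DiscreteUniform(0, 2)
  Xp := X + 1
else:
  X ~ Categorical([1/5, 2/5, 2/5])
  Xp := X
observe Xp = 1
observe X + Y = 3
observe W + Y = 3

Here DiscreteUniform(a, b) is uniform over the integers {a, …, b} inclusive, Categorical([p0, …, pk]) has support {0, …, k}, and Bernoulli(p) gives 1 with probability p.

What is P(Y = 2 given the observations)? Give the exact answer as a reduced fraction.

Enumerate traces; 2 have nonzero weight after conditioning:
  (W=0, Z=2, Y=3, X=0) weight 1/72
  (W=1, Z=1, Y=2, X=1) weight 1/60
Group by Y:
  weight(Y=2) = 1/60
  weight(Y=3) = 1/72
Total weight = 1/60 + 1/72 = 11/360
P(Y=2 | obs) = 1/60 / 11/360 = 6/11
P(Y=3 | obs) = 1/72 / 11/360 = 5/11

P(Y = 2 | obs) = 6/11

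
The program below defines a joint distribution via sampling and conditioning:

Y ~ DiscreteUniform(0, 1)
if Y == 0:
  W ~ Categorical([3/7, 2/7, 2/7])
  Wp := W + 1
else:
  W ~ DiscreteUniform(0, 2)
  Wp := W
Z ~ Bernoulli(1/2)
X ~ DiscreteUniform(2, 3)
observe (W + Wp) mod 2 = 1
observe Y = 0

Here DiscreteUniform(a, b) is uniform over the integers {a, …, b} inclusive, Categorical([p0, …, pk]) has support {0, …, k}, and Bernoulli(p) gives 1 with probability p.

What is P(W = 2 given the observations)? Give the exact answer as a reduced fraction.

Enumerate traces; 12 have nonzero weight after conditioning:
  (Y=0, W=0, Z=0, X=2) weight 3/56
  (Y=0, W=0, Z=0, X=3) weight 3/56
  (Y=0, W=0, Z=1, X=2) weight 3/56
  (Y=0, W=0, Z=1, X=3) weight 3/56
  (Y=0, W=1, Z=0, X=2) weight 1/28
  (Y=0, W=1, Z=0, X=3) weight 1/28
  (Y=0, W=1, Z=1, X=2) weight 1/28
  (Y=0, W=1, Z=1, X=3) weight 1/28
  (Y=0, W=2, Z=0, X=2) weight 1/28
  … 3 more
Group by W:
  weight(W=0) = 3/14
  weight(W=1) = 1/7
  weight(W=2) = 1/7
Total weight = 3/14 + 1/7 + 1/7 = 1/2
P(W=0 | obs) = 3/14 / 1/2 = 3/7
P(W=1 | obs) = 1/7 / 1/2 = 2/7
P(W=2 | obs) = 1/7 / 1/2 = 2/7

P(W = 2 | obs) = 2/7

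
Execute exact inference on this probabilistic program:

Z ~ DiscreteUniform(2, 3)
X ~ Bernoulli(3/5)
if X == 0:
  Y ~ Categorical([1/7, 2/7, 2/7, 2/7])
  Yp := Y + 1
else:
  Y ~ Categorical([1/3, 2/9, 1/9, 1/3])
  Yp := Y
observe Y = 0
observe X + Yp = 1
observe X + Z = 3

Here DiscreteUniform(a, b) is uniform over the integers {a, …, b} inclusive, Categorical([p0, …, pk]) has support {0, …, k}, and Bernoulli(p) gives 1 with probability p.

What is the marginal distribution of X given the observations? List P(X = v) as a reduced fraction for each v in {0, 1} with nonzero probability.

P(X=0) = 2/9, P(X=1) = 7/9

Enumerate traces; 2 have nonzero weight after conditioning:
  (Z=2, X=1, Y=0) weight 1/10
  (Z=3, X=0, Y=0) weight 1/35
Group by X:
  weight(X=0) = 1/35
  weight(X=1) = 1/10
Total weight = 1/35 + 1/10 = 9/70
P(X=0 | obs) = 1/35 / 9/70 = 2/9
P(X=1 | obs) = 1/10 / 9/70 = 7/9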